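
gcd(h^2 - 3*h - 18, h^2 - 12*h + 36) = h - 6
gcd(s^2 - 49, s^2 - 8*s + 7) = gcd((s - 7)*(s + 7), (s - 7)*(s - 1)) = s - 7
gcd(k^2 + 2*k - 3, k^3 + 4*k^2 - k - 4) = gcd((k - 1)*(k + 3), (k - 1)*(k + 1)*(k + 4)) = k - 1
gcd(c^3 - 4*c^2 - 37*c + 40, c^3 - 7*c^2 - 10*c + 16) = c^2 - 9*c + 8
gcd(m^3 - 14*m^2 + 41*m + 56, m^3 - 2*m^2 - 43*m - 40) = m^2 - 7*m - 8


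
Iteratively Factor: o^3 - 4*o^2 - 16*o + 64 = (o - 4)*(o^2 - 16) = (o - 4)*(o + 4)*(o - 4)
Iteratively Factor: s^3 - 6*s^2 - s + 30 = (s - 3)*(s^2 - 3*s - 10) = (s - 3)*(s + 2)*(s - 5)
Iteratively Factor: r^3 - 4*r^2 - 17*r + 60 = (r + 4)*(r^2 - 8*r + 15) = (r - 5)*(r + 4)*(r - 3)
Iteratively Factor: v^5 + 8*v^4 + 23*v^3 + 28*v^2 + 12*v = (v + 1)*(v^4 + 7*v^3 + 16*v^2 + 12*v) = (v + 1)*(v + 2)*(v^3 + 5*v^2 + 6*v) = (v + 1)*(v + 2)^2*(v^2 + 3*v) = (v + 1)*(v + 2)^2*(v + 3)*(v)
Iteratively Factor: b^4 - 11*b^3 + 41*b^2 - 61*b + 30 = (b - 5)*(b^3 - 6*b^2 + 11*b - 6) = (b - 5)*(b - 3)*(b^2 - 3*b + 2) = (b - 5)*(b - 3)*(b - 1)*(b - 2)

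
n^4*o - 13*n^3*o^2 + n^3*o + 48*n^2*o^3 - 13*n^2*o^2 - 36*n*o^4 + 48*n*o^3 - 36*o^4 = (n - 6*o)^2*(n - o)*(n*o + o)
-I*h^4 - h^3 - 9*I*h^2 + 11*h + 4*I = (h - 4*I)*(h + I)^2*(-I*h + 1)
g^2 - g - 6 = (g - 3)*(g + 2)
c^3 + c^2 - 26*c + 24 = (c - 4)*(c - 1)*(c + 6)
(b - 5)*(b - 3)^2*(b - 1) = b^4 - 12*b^3 + 50*b^2 - 84*b + 45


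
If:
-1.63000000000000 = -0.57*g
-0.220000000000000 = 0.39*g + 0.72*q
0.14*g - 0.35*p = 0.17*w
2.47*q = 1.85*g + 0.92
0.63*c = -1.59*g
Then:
No Solution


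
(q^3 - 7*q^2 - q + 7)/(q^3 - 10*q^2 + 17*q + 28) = (q - 1)/(q - 4)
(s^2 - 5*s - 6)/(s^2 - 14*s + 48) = (s + 1)/(s - 8)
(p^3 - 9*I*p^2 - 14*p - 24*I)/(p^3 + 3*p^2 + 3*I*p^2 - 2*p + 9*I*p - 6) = (p^2 - 10*I*p - 24)/(p^2 + p*(3 + 2*I) + 6*I)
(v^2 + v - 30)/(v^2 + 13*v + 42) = (v - 5)/(v + 7)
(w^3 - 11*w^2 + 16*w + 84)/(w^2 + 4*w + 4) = (w^2 - 13*w + 42)/(w + 2)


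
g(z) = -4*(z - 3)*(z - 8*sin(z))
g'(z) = -4*z - 4*(1 - 8*cos(z))*(z - 3) + 32*sin(z) = -4*z + 4*(z - 3)*(8*cos(z) - 1) + 32*sin(z)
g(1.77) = -29.87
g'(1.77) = 37.00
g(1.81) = -28.38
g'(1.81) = 37.63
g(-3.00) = -44.90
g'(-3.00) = 221.56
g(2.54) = -3.66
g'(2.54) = 21.93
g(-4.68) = -389.40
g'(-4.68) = 89.38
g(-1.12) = 100.21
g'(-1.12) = -65.28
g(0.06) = -4.94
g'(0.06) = -80.47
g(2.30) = -10.26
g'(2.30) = 32.39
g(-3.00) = -44.90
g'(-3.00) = 221.56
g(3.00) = 0.00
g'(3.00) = -7.48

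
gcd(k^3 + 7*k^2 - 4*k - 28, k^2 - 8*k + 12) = k - 2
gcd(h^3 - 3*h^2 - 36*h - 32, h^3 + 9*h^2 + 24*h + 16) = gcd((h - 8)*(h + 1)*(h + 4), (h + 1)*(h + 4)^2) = h^2 + 5*h + 4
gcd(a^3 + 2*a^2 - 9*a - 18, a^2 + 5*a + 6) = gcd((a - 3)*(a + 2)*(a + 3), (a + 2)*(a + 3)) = a^2 + 5*a + 6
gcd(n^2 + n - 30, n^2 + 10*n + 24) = n + 6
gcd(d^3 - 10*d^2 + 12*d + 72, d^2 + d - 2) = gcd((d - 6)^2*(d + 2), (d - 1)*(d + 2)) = d + 2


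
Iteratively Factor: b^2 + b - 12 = (b + 4)*(b - 3)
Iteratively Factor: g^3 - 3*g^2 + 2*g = (g - 2)*(g^2 - g) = (g - 2)*(g - 1)*(g)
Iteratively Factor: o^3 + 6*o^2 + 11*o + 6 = (o + 1)*(o^2 + 5*o + 6) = (o + 1)*(o + 3)*(o + 2)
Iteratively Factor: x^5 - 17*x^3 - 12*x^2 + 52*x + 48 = (x + 3)*(x^4 - 3*x^3 - 8*x^2 + 12*x + 16) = (x - 4)*(x + 3)*(x^3 + x^2 - 4*x - 4) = (x - 4)*(x + 2)*(x + 3)*(x^2 - x - 2) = (x - 4)*(x - 2)*(x + 2)*(x + 3)*(x + 1)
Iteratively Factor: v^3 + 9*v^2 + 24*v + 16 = (v + 4)*(v^2 + 5*v + 4) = (v + 4)^2*(v + 1)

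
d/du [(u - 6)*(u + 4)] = 2*u - 2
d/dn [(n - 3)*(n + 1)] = 2*n - 2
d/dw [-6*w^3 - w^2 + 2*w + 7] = -18*w^2 - 2*w + 2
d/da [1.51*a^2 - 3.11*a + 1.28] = 3.02*a - 3.11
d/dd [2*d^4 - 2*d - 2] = 8*d^3 - 2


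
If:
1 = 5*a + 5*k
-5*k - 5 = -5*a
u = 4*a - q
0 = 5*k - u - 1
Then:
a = 3/5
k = -2/5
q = 27/5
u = -3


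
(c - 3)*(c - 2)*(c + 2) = c^3 - 3*c^2 - 4*c + 12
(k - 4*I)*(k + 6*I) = k^2 + 2*I*k + 24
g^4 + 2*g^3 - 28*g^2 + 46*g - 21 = (g - 3)*(g - 1)^2*(g + 7)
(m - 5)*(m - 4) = m^2 - 9*m + 20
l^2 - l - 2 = (l - 2)*(l + 1)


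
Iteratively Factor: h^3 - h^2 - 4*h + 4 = (h - 1)*(h^2 - 4) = (h - 1)*(h + 2)*(h - 2)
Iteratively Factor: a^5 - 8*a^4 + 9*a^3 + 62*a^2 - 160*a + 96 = (a - 4)*(a^4 - 4*a^3 - 7*a^2 + 34*a - 24) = (a - 4)*(a + 3)*(a^3 - 7*a^2 + 14*a - 8) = (a - 4)*(a - 1)*(a + 3)*(a^2 - 6*a + 8) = (a - 4)*(a - 2)*(a - 1)*(a + 3)*(a - 4)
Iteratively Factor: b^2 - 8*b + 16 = (b - 4)*(b - 4)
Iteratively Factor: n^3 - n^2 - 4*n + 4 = (n - 1)*(n^2 - 4) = (n - 2)*(n - 1)*(n + 2)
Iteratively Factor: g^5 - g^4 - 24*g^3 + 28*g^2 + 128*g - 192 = (g - 2)*(g^4 + g^3 - 22*g^2 - 16*g + 96) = (g - 2)*(g + 3)*(g^3 - 2*g^2 - 16*g + 32) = (g - 4)*(g - 2)*(g + 3)*(g^2 + 2*g - 8) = (g - 4)*(g - 2)^2*(g + 3)*(g + 4)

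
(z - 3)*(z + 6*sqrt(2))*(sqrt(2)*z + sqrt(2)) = sqrt(2)*z^3 - 2*sqrt(2)*z^2 + 12*z^2 - 24*z - 3*sqrt(2)*z - 36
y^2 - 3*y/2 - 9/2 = (y - 3)*(y + 3/2)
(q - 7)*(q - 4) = q^2 - 11*q + 28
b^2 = b^2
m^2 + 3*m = m*(m + 3)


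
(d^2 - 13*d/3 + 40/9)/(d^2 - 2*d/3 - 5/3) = (d - 8/3)/(d + 1)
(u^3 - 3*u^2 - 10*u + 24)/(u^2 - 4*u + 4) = (u^2 - u - 12)/(u - 2)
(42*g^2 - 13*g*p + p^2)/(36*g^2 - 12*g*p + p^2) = (-7*g + p)/(-6*g + p)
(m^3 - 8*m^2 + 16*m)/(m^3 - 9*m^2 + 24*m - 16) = m/(m - 1)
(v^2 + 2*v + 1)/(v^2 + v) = (v + 1)/v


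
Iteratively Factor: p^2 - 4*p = (p - 4)*(p)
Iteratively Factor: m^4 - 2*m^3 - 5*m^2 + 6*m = (m)*(m^3 - 2*m^2 - 5*m + 6) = m*(m - 1)*(m^2 - m - 6) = m*(m - 1)*(m + 2)*(m - 3)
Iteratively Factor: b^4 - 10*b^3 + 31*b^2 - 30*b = (b)*(b^3 - 10*b^2 + 31*b - 30) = b*(b - 3)*(b^2 - 7*b + 10) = b*(b - 5)*(b - 3)*(b - 2)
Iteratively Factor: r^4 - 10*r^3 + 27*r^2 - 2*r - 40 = (r - 4)*(r^3 - 6*r^2 + 3*r + 10) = (r - 4)*(r + 1)*(r^2 - 7*r + 10) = (r - 5)*(r - 4)*(r + 1)*(r - 2)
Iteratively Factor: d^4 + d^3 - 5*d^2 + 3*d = (d - 1)*(d^3 + 2*d^2 - 3*d) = d*(d - 1)*(d^2 + 2*d - 3) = d*(d - 1)^2*(d + 3)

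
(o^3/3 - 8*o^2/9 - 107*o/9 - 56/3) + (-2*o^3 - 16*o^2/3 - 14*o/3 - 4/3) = -5*o^3/3 - 56*o^2/9 - 149*o/9 - 20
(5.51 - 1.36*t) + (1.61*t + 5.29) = 0.25*t + 10.8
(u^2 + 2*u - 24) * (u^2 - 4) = u^4 + 2*u^3 - 28*u^2 - 8*u + 96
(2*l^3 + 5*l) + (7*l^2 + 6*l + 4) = 2*l^3 + 7*l^2 + 11*l + 4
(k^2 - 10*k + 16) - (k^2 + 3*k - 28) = 44 - 13*k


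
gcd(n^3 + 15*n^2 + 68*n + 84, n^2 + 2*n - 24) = n + 6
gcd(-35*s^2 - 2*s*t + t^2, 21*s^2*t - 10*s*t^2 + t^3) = 7*s - t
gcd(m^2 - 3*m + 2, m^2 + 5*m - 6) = m - 1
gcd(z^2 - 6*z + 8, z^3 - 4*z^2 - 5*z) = 1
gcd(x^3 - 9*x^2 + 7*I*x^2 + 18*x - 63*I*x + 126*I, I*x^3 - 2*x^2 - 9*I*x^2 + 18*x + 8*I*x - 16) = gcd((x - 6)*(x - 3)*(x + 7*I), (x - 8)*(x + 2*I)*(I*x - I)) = 1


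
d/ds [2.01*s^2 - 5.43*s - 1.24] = 4.02*s - 5.43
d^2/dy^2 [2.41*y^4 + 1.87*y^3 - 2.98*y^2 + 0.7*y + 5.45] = 28.92*y^2 + 11.22*y - 5.96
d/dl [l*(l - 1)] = 2*l - 1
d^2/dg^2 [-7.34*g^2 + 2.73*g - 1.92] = -14.6800000000000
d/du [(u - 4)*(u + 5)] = 2*u + 1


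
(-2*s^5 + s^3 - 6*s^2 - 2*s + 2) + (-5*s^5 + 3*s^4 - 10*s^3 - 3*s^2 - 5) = -7*s^5 + 3*s^4 - 9*s^3 - 9*s^2 - 2*s - 3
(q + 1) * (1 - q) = 1 - q^2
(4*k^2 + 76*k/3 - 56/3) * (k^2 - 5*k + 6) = 4*k^4 + 16*k^3/3 - 364*k^2/3 + 736*k/3 - 112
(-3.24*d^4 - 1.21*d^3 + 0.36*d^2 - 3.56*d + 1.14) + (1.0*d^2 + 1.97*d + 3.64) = -3.24*d^4 - 1.21*d^3 + 1.36*d^2 - 1.59*d + 4.78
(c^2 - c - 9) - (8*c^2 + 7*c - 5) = -7*c^2 - 8*c - 4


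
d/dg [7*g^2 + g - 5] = 14*g + 1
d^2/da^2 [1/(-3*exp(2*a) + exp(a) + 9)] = (2*(6*exp(a) - 1)^2*exp(a) + (12*exp(a) - 1)*(-3*exp(2*a) + exp(a) + 9))*exp(a)/(-3*exp(2*a) + exp(a) + 9)^3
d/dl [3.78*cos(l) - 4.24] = -3.78*sin(l)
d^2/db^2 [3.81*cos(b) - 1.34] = -3.81*cos(b)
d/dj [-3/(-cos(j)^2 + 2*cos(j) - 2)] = 6*(cos(j) - 1)*sin(j)/(cos(j)^2 - 2*cos(j) + 2)^2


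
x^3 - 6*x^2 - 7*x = x*(x - 7)*(x + 1)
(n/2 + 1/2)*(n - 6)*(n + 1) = n^3/2 - 2*n^2 - 11*n/2 - 3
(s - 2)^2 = s^2 - 4*s + 4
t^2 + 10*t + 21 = (t + 3)*(t + 7)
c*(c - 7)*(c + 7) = c^3 - 49*c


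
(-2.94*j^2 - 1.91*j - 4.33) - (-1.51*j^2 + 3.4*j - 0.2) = -1.43*j^2 - 5.31*j - 4.13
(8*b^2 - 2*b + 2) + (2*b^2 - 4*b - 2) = 10*b^2 - 6*b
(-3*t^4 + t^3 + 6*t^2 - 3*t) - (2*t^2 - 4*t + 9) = -3*t^4 + t^3 + 4*t^2 + t - 9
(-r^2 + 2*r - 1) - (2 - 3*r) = -r^2 + 5*r - 3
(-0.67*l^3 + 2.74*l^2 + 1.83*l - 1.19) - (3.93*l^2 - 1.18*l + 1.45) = -0.67*l^3 - 1.19*l^2 + 3.01*l - 2.64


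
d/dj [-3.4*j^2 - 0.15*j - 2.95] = -6.8*j - 0.15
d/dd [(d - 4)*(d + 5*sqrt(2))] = 2*d - 4 + 5*sqrt(2)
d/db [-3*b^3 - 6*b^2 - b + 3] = -9*b^2 - 12*b - 1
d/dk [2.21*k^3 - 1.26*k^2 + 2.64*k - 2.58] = 6.63*k^2 - 2.52*k + 2.64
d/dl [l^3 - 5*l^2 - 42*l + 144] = 3*l^2 - 10*l - 42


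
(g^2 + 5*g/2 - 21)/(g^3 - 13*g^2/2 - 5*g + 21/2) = (2*g^2 + 5*g - 42)/(2*g^3 - 13*g^2 - 10*g + 21)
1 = 1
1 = 1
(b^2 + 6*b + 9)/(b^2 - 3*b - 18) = (b + 3)/(b - 6)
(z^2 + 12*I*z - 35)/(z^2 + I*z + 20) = (z + 7*I)/(z - 4*I)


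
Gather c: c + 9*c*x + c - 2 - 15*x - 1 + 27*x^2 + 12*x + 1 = c*(9*x + 2) + 27*x^2 - 3*x - 2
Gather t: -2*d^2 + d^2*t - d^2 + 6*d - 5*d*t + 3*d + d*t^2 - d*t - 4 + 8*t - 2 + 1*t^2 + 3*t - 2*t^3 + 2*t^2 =-3*d^2 + 9*d - 2*t^3 + t^2*(d + 3) + t*(d^2 - 6*d + 11) - 6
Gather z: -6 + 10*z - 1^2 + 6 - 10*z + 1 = 0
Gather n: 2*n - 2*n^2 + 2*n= -2*n^2 + 4*n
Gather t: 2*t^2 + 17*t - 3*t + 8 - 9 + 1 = 2*t^2 + 14*t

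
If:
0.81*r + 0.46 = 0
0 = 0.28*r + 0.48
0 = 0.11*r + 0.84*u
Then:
No Solution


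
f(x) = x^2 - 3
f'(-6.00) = -12.00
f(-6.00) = 33.00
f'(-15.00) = -30.00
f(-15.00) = 222.00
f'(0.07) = 0.14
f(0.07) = -3.00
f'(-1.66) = -3.32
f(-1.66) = -0.24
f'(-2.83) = -5.66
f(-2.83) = 5.01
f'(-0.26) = -0.52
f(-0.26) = -2.93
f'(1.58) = 3.16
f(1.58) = -0.50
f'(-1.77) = -3.54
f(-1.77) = 0.13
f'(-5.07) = -10.14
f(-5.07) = 22.70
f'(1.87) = 3.74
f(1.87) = 0.50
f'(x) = 2*x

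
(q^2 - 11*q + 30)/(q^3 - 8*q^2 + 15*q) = (q - 6)/(q*(q - 3))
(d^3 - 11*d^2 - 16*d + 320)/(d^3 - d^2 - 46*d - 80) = (d - 8)/(d + 2)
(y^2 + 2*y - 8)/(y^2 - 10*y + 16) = (y + 4)/(y - 8)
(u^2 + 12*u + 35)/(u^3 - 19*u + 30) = (u + 7)/(u^2 - 5*u + 6)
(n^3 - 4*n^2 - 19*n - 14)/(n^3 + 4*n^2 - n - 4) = (n^2 - 5*n - 14)/(n^2 + 3*n - 4)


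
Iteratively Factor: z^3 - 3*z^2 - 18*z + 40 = (z + 4)*(z^2 - 7*z + 10) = (z - 5)*(z + 4)*(z - 2)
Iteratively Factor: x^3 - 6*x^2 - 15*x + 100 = (x + 4)*(x^2 - 10*x + 25) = (x - 5)*(x + 4)*(x - 5)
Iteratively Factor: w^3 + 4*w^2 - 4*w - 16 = (w + 2)*(w^2 + 2*w - 8) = (w - 2)*(w + 2)*(w + 4)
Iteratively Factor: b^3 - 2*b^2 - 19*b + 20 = (b + 4)*(b^2 - 6*b + 5) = (b - 5)*(b + 4)*(b - 1)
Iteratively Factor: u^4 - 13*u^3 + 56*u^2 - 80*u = (u - 4)*(u^3 - 9*u^2 + 20*u) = u*(u - 4)*(u^2 - 9*u + 20) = u*(u - 5)*(u - 4)*(u - 4)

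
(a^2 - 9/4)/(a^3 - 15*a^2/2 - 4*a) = (9 - 4*a^2)/(2*a*(-2*a^2 + 15*a + 8))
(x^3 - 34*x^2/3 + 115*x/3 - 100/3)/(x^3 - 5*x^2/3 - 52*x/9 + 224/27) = 9*(x^2 - 10*x + 25)/(9*x^2 - 3*x - 56)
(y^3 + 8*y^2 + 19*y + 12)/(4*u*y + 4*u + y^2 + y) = (y^2 + 7*y + 12)/(4*u + y)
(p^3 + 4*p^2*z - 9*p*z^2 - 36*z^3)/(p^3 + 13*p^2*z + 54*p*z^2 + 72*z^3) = (p - 3*z)/(p + 6*z)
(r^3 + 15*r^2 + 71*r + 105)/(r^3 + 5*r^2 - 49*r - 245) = (r + 3)/(r - 7)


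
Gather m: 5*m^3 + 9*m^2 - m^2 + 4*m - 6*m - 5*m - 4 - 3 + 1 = 5*m^3 + 8*m^2 - 7*m - 6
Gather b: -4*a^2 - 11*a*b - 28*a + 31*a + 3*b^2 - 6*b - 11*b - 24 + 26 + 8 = -4*a^2 + 3*a + 3*b^2 + b*(-11*a - 17) + 10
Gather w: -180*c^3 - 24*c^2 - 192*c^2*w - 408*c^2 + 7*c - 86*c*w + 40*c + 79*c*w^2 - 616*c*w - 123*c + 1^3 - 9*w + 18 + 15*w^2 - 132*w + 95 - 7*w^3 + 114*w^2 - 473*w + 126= -180*c^3 - 432*c^2 - 76*c - 7*w^3 + w^2*(79*c + 129) + w*(-192*c^2 - 702*c - 614) + 240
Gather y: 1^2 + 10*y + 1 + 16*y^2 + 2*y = 16*y^2 + 12*y + 2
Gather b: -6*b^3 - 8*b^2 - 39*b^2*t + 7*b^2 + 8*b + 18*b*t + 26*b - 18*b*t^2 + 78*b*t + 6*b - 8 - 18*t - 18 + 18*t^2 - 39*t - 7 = -6*b^3 + b^2*(-39*t - 1) + b*(-18*t^2 + 96*t + 40) + 18*t^2 - 57*t - 33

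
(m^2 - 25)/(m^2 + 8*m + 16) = (m^2 - 25)/(m^2 + 8*m + 16)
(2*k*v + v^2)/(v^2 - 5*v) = (2*k + v)/(v - 5)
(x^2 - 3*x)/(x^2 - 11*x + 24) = x/(x - 8)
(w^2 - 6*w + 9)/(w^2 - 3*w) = (w - 3)/w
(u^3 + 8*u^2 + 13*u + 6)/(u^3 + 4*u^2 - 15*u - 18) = (u + 1)/(u - 3)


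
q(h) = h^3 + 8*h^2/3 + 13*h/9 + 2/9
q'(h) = 3*h^2 + 16*h/3 + 13/9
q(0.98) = 5.14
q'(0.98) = 9.55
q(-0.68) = 0.16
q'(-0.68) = -0.80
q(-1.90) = 0.25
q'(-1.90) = 2.14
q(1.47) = 11.28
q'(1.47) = 15.77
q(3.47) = 79.13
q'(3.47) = 56.07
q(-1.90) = 0.25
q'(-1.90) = 2.14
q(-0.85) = 0.31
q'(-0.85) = -0.92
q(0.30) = 0.92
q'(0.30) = 3.31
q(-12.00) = -1361.11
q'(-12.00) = 369.44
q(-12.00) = -1361.11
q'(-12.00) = 369.44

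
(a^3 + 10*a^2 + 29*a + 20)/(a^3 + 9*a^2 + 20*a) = (a + 1)/a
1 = 1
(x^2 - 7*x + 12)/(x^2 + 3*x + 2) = (x^2 - 7*x + 12)/(x^2 + 3*x + 2)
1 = 1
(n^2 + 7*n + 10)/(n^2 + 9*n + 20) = (n + 2)/(n + 4)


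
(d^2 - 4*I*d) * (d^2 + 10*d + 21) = d^4 + 10*d^3 - 4*I*d^3 + 21*d^2 - 40*I*d^2 - 84*I*d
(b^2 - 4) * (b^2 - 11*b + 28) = b^4 - 11*b^3 + 24*b^2 + 44*b - 112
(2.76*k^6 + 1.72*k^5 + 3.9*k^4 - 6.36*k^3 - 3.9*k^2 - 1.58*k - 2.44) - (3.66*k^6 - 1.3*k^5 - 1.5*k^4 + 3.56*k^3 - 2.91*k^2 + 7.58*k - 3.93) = -0.9*k^6 + 3.02*k^5 + 5.4*k^4 - 9.92*k^3 - 0.99*k^2 - 9.16*k + 1.49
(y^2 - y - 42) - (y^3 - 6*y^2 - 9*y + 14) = -y^3 + 7*y^2 + 8*y - 56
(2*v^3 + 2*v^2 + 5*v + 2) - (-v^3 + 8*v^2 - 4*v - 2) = 3*v^3 - 6*v^2 + 9*v + 4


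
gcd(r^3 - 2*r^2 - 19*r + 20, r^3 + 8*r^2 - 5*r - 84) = r + 4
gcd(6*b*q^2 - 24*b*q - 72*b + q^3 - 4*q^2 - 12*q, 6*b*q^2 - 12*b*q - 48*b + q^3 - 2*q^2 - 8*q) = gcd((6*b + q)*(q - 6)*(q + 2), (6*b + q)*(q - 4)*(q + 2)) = 6*b*q + 12*b + q^2 + 2*q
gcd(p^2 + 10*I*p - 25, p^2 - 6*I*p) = 1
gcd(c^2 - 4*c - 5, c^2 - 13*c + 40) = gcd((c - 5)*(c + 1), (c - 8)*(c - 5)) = c - 5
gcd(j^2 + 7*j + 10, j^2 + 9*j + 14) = j + 2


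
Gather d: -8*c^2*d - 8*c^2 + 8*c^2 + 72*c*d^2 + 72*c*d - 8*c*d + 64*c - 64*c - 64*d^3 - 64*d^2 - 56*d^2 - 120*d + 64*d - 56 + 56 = -64*d^3 + d^2*(72*c - 120) + d*(-8*c^2 + 64*c - 56)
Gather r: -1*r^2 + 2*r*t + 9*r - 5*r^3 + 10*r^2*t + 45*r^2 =-5*r^3 + r^2*(10*t + 44) + r*(2*t + 9)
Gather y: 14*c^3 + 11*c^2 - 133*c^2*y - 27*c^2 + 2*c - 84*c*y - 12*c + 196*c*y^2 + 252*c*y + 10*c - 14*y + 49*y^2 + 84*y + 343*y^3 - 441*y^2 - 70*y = 14*c^3 - 16*c^2 + 343*y^3 + y^2*(196*c - 392) + y*(-133*c^2 + 168*c)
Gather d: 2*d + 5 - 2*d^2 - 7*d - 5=-2*d^2 - 5*d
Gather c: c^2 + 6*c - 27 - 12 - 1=c^2 + 6*c - 40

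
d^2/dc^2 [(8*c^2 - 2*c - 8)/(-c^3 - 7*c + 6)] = 4*(-4*c^6 + 3*c^5 + 108*c^4 - 175*c^3 + 120*c^2 + 72*c + 94)/(c^9 + 21*c^7 - 18*c^6 + 147*c^5 - 252*c^4 + 451*c^3 - 882*c^2 + 756*c - 216)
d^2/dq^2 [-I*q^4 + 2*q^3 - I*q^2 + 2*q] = -12*I*q^2 + 12*q - 2*I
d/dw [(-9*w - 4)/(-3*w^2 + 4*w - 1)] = (-27*w^2 - 24*w + 25)/(9*w^4 - 24*w^3 + 22*w^2 - 8*w + 1)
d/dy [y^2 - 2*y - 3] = 2*y - 2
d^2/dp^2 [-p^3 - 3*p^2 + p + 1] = -6*p - 6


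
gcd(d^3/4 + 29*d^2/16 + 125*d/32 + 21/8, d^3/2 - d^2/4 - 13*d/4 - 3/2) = 1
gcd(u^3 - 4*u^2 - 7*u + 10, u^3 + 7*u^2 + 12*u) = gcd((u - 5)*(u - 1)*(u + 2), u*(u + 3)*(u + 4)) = 1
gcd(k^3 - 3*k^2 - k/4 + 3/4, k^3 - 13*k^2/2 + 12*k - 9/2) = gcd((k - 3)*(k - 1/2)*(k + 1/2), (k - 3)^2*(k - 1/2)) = k^2 - 7*k/2 + 3/2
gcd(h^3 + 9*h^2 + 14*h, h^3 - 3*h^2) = h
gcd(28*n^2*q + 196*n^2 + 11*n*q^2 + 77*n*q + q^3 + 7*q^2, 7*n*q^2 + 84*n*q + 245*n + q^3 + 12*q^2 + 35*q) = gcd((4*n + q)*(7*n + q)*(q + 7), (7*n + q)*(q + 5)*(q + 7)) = 7*n*q + 49*n + q^2 + 7*q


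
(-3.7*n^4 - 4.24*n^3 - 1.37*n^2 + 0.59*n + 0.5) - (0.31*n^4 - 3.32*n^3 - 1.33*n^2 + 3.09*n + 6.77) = -4.01*n^4 - 0.92*n^3 - 0.04*n^2 - 2.5*n - 6.27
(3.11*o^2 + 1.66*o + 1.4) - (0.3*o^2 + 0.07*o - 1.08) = 2.81*o^2 + 1.59*o + 2.48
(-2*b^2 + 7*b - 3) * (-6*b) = 12*b^3 - 42*b^2 + 18*b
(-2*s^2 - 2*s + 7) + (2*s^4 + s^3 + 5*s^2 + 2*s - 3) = 2*s^4 + s^3 + 3*s^2 + 4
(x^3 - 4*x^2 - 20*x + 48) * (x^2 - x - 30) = x^5 - 5*x^4 - 46*x^3 + 188*x^2 + 552*x - 1440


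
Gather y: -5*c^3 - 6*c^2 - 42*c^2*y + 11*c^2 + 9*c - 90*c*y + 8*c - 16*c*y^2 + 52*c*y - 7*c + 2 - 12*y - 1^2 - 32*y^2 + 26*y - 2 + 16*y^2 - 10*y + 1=-5*c^3 + 5*c^2 + 10*c + y^2*(-16*c - 16) + y*(-42*c^2 - 38*c + 4)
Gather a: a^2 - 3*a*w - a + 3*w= a^2 + a*(-3*w - 1) + 3*w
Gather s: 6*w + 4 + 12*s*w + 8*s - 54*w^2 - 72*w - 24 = s*(12*w + 8) - 54*w^2 - 66*w - 20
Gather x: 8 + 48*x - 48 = 48*x - 40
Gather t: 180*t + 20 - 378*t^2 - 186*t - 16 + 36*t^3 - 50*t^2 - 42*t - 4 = 36*t^3 - 428*t^2 - 48*t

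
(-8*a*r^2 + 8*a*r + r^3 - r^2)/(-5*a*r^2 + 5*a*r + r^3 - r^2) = (-8*a + r)/(-5*a + r)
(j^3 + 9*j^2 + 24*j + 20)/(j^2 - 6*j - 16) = (j^2 + 7*j + 10)/(j - 8)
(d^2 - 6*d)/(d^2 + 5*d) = (d - 6)/(d + 5)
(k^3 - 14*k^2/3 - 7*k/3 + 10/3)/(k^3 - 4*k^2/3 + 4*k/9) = 3*(k^2 - 4*k - 5)/(k*(3*k - 2))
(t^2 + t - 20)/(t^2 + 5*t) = (t - 4)/t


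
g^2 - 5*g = g*(g - 5)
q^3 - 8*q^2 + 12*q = q*(q - 6)*(q - 2)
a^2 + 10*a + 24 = (a + 4)*(a + 6)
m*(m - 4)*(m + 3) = m^3 - m^2 - 12*m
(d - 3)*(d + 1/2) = d^2 - 5*d/2 - 3/2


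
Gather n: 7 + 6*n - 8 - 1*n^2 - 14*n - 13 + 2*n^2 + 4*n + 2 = n^2 - 4*n - 12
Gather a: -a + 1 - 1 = -a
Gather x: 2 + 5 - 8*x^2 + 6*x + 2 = -8*x^2 + 6*x + 9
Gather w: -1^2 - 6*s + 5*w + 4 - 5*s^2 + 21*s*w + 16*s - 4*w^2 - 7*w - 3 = -5*s^2 + 10*s - 4*w^2 + w*(21*s - 2)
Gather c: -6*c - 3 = -6*c - 3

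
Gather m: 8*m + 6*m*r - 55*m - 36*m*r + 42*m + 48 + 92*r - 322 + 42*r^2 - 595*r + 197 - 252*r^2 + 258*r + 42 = m*(-30*r - 5) - 210*r^2 - 245*r - 35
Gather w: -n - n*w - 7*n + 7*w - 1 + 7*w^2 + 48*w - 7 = -8*n + 7*w^2 + w*(55 - n) - 8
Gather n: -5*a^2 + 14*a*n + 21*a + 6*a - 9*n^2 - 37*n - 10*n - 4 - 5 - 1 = -5*a^2 + 27*a - 9*n^2 + n*(14*a - 47) - 10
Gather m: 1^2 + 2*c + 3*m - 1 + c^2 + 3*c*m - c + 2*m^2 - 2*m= c^2 + c + 2*m^2 + m*(3*c + 1)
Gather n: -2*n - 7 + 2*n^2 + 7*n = 2*n^2 + 5*n - 7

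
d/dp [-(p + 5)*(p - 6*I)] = -2*p - 5 + 6*I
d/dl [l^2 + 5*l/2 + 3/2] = 2*l + 5/2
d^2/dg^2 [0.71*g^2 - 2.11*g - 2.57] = 1.42000000000000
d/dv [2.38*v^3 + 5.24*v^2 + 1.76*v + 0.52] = 7.14*v^2 + 10.48*v + 1.76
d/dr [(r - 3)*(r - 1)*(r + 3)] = 3*r^2 - 2*r - 9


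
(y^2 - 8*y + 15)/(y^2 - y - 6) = (y - 5)/(y + 2)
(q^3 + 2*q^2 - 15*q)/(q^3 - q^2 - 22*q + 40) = q*(q - 3)/(q^2 - 6*q + 8)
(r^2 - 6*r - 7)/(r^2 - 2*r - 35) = (r + 1)/(r + 5)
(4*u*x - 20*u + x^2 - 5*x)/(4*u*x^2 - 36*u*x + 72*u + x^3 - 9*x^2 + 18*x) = (x - 5)/(x^2 - 9*x + 18)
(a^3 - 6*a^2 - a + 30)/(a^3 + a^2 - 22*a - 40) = (a - 3)/(a + 4)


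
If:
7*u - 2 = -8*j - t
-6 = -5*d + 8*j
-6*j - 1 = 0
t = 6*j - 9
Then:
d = 14/15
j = -1/6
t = -10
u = 40/21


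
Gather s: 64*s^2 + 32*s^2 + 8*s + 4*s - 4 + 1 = 96*s^2 + 12*s - 3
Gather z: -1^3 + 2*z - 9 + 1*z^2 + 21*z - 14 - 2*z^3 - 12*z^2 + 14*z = -2*z^3 - 11*z^2 + 37*z - 24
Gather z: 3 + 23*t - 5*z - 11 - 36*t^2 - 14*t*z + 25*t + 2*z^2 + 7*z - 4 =-36*t^2 + 48*t + 2*z^2 + z*(2 - 14*t) - 12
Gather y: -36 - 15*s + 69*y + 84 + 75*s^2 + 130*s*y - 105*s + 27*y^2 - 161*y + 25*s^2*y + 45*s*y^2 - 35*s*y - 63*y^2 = 75*s^2 - 120*s + y^2*(45*s - 36) + y*(25*s^2 + 95*s - 92) + 48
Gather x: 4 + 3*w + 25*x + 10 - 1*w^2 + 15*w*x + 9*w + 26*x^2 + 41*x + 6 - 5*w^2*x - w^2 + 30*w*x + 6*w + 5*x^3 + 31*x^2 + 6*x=-2*w^2 + 18*w + 5*x^3 + 57*x^2 + x*(-5*w^2 + 45*w + 72) + 20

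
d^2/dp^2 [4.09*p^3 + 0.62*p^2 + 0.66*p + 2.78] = 24.54*p + 1.24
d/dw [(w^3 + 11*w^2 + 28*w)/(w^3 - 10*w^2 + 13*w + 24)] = 3*(-7*w^4 - 10*w^3 + 165*w^2 + 176*w + 224)/(w^6 - 20*w^5 + 126*w^4 - 212*w^3 - 311*w^2 + 624*w + 576)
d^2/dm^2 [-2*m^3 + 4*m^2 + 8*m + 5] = 8 - 12*m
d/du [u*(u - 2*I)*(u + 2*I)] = 3*u^2 + 4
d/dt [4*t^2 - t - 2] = 8*t - 1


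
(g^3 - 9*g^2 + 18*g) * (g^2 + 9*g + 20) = g^5 - 43*g^3 - 18*g^2 + 360*g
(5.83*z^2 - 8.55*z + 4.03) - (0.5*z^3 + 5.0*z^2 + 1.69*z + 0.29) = -0.5*z^3 + 0.83*z^2 - 10.24*z + 3.74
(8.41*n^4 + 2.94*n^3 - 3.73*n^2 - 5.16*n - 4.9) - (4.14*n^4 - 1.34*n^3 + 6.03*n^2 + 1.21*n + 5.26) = 4.27*n^4 + 4.28*n^3 - 9.76*n^2 - 6.37*n - 10.16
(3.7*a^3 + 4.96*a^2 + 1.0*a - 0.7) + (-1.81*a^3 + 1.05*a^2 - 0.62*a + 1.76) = 1.89*a^3 + 6.01*a^2 + 0.38*a + 1.06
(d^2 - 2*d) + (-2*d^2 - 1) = -d^2 - 2*d - 1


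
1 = 1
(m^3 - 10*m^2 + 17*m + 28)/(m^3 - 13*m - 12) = (m - 7)/(m + 3)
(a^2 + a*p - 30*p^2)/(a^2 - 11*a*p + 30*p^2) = (-a - 6*p)/(-a + 6*p)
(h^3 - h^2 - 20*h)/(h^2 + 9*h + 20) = h*(h - 5)/(h + 5)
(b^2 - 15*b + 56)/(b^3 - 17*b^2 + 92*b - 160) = (b - 7)/(b^2 - 9*b + 20)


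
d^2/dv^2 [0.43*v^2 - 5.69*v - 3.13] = 0.860000000000000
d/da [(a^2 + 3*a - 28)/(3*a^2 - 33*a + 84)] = -14/(3*a^2 - 42*a + 147)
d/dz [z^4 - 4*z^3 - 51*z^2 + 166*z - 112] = 4*z^3 - 12*z^2 - 102*z + 166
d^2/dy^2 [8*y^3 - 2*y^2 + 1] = 48*y - 4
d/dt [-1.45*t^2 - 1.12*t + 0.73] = -2.9*t - 1.12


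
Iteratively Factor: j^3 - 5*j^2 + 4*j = (j - 1)*(j^2 - 4*j) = (j - 4)*(j - 1)*(j)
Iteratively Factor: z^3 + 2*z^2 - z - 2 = (z - 1)*(z^2 + 3*z + 2) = (z - 1)*(z + 2)*(z + 1)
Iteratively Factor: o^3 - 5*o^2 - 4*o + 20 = (o - 5)*(o^2 - 4) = (o - 5)*(o + 2)*(o - 2)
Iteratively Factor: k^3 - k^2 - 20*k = (k + 4)*(k^2 - 5*k) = k*(k + 4)*(k - 5)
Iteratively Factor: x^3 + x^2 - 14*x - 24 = (x + 2)*(x^2 - x - 12) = (x - 4)*(x + 2)*(x + 3)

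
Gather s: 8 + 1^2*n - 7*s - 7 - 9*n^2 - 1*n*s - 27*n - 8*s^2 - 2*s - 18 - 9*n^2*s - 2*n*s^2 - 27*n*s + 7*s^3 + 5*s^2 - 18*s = -9*n^2 - 26*n + 7*s^3 + s^2*(-2*n - 3) + s*(-9*n^2 - 28*n - 27) - 17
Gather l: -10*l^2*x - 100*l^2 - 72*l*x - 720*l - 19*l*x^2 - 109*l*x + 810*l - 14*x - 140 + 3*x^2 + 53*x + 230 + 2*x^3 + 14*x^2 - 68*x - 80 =l^2*(-10*x - 100) + l*(-19*x^2 - 181*x + 90) + 2*x^3 + 17*x^2 - 29*x + 10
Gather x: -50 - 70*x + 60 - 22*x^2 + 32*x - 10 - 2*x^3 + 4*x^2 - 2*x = -2*x^3 - 18*x^2 - 40*x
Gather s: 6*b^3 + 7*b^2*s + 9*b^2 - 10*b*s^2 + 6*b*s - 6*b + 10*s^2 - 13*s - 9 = 6*b^3 + 9*b^2 - 6*b + s^2*(10 - 10*b) + s*(7*b^2 + 6*b - 13) - 9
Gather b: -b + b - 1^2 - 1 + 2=0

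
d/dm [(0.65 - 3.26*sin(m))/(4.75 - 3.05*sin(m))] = -13.5025*cos(m)/(3.05*sin(m) - 4.75)^2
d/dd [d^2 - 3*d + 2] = 2*d - 3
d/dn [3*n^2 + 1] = 6*n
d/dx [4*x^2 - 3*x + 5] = 8*x - 3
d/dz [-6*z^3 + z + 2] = 1 - 18*z^2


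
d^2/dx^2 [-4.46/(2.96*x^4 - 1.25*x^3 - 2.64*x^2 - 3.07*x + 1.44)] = ((158.4192*x^2 - 33.45*x - 23.5488)*(-2.96*x^4 + 1.25*x^3 + 2.64*x^2 + 3.07*x - 1.44) + 4.46*(-23.68*x^3 + 7.5*x^2 + 10.56*x + 6.14)*(-11.84*x^3 + 3.75*x^2 + 5.28*x + 3.07))/(-2.96*x^4 + 1.25*x^3 + 2.64*x^2 + 3.07*x - 1.44)^3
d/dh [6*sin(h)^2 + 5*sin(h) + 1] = (12*sin(h) + 5)*cos(h)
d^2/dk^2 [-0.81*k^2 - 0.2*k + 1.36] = -1.62000000000000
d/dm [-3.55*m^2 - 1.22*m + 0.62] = -7.1*m - 1.22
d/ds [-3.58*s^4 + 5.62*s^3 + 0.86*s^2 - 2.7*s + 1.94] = -14.32*s^3 + 16.86*s^2 + 1.72*s - 2.7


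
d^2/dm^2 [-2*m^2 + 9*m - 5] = -4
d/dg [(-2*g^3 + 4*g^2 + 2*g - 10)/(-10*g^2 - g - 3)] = 2*(10*g^4 + 2*g^3 + 17*g^2 - 112*g - 8)/(100*g^4 + 20*g^3 + 61*g^2 + 6*g + 9)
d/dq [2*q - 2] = 2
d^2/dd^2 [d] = 0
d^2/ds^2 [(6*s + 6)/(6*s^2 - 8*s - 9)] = 24*((1 - 9*s)*(-6*s^2 + 8*s + 9) - 8*(s + 1)*(3*s - 2)^2)/(-6*s^2 + 8*s + 9)^3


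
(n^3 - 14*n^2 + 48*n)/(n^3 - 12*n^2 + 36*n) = (n - 8)/(n - 6)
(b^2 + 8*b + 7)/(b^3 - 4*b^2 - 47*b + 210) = (b + 1)/(b^2 - 11*b + 30)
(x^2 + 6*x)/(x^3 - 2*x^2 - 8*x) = (x + 6)/(x^2 - 2*x - 8)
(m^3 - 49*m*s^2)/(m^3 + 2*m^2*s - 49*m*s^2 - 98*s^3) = m/(m + 2*s)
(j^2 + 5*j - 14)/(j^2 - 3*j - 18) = (-j^2 - 5*j + 14)/(-j^2 + 3*j + 18)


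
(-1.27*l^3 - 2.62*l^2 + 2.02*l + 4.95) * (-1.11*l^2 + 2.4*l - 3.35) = 1.4097*l^5 - 0.1398*l^4 - 4.2757*l^3 + 8.1305*l^2 + 5.113*l - 16.5825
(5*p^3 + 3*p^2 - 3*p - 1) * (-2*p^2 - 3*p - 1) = -10*p^5 - 21*p^4 - 8*p^3 + 8*p^2 + 6*p + 1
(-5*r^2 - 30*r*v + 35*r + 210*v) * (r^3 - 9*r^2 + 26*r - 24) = -5*r^5 - 30*r^4*v + 80*r^4 + 480*r^3*v - 445*r^3 - 2670*r^2*v + 1030*r^2 + 6180*r*v - 840*r - 5040*v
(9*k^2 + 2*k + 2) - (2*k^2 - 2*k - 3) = 7*k^2 + 4*k + 5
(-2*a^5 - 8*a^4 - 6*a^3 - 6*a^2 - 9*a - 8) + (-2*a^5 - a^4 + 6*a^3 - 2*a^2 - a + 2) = -4*a^5 - 9*a^4 - 8*a^2 - 10*a - 6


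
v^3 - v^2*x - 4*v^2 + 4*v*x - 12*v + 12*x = (v - 6)*(v + 2)*(v - x)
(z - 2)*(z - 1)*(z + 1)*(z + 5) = z^4 + 3*z^3 - 11*z^2 - 3*z + 10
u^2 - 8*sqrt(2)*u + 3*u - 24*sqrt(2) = (u + 3)*(u - 8*sqrt(2))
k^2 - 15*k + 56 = (k - 8)*(k - 7)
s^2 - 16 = (s - 4)*(s + 4)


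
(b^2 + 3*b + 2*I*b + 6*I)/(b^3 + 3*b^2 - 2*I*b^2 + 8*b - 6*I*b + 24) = 1/(b - 4*I)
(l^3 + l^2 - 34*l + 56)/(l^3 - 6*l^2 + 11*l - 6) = (l^2 + 3*l - 28)/(l^2 - 4*l + 3)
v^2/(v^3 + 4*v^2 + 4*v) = v/(v^2 + 4*v + 4)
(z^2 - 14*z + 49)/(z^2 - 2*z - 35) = (z - 7)/(z + 5)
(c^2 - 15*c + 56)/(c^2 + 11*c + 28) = (c^2 - 15*c + 56)/(c^2 + 11*c + 28)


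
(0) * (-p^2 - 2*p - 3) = 0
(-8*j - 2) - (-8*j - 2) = 0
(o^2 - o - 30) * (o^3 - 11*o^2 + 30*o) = o^5 - 12*o^4 + 11*o^3 + 300*o^2 - 900*o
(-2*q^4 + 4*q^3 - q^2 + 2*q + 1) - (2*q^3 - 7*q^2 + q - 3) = -2*q^4 + 2*q^3 + 6*q^2 + q + 4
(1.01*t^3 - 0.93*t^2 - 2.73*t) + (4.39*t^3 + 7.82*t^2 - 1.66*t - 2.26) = 5.4*t^3 + 6.89*t^2 - 4.39*t - 2.26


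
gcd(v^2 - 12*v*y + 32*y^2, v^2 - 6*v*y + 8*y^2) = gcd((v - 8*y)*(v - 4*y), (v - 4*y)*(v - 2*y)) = -v + 4*y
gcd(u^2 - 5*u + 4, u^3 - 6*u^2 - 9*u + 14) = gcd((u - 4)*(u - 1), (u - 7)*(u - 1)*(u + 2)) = u - 1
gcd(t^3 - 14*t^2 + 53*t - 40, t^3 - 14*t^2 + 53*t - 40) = t^3 - 14*t^2 + 53*t - 40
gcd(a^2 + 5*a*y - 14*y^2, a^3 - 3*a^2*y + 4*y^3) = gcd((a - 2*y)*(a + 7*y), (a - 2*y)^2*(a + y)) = -a + 2*y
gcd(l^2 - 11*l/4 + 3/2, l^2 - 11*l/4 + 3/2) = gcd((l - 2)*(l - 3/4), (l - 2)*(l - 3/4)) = l^2 - 11*l/4 + 3/2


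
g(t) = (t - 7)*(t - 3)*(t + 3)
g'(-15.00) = 876.00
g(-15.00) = -4752.00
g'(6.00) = 15.00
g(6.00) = -27.00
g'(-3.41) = 73.62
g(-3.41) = -27.36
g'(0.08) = -10.10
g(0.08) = 62.24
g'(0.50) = -15.25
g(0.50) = 56.88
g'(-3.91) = 91.60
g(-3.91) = -68.60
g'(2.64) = -25.05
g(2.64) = 8.85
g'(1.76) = -24.35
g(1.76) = 30.93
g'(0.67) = -17.03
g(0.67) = 54.13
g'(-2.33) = 39.91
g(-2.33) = 33.32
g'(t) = (t - 7)*(t - 3) + (t - 7)*(t + 3) + (t - 3)*(t + 3)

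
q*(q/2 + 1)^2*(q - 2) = q^4/4 + q^3/2 - q^2 - 2*q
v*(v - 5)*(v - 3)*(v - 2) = v^4 - 10*v^3 + 31*v^2 - 30*v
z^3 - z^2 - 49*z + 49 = (z - 7)*(z - 1)*(z + 7)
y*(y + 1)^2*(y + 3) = y^4 + 5*y^3 + 7*y^2 + 3*y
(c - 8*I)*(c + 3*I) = c^2 - 5*I*c + 24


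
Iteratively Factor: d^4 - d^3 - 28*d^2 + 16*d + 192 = (d - 4)*(d^3 + 3*d^2 - 16*d - 48) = (d - 4)*(d + 4)*(d^2 - d - 12) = (d - 4)*(d + 3)*(d + 4)*(d - 4)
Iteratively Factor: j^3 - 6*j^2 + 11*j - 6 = (j - 3)*(j^2 - 3*j + 2) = (j - 3)*(j - 2)*(j - 1)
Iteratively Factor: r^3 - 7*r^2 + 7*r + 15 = (r - 5)*(r^2 - 2*r - 3) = (r - 5)*(r - 3)*(r + 1)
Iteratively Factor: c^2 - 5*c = (c - 5)*(c)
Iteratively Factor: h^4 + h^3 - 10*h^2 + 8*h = (h + 4)*(h^3 - 3*h^2 + 2*h) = h*(h + 4)*(h^2 - 3*h + 2) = h*(h - 1)*(h + 4)*(h - 2)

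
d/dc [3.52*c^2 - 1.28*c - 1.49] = 7.04*c - 1.28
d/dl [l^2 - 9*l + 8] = 2*l - 9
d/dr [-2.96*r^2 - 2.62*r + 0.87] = -5.92*r - 2.62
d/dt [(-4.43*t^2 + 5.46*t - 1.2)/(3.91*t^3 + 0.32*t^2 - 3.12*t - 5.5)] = (17.3213*t^4 - 42.6972*t^3 + 26.1504*t^2 + 49.498*t - 33.774)/(15.2881*t^6 + 2.5024*t^5 - 24.296*t^4 - 45.0068*t^3 + 6.2144*t^2 + 34.32*t + 30.25)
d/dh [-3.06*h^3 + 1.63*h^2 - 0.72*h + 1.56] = -9.18*h^2 + 3.26*h - 0.72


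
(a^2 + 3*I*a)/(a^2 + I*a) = (a + 3*I)/(a + I)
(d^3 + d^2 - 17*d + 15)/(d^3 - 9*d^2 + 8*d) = (d^2 + 2*d - 15)/(d*(d - 8))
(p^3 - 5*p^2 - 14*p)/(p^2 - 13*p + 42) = p*(p + 2)/(p - 6)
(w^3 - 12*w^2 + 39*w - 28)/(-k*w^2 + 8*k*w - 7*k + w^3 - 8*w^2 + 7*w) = (w - 4)/(-k + w)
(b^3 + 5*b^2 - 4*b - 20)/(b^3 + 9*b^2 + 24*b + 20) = (b - 2)/(b + 2)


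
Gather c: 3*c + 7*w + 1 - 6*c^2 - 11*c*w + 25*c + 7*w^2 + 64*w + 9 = -6*c^2 + c*(28 - 11*w) + 7*w^2 + 71*w + 10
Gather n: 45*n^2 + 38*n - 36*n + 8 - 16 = 45*n^2 + 2*n - 8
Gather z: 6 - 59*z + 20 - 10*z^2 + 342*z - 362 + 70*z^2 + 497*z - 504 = 60*z^2 + 780*z - 840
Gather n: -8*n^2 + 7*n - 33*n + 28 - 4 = -8*n^2 - 26*n + 24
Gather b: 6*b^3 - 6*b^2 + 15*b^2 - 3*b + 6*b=6*b^3 + 9*b^2 + 3*b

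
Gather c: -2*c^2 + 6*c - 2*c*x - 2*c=-2*c^2 + c*(4 - 2*x)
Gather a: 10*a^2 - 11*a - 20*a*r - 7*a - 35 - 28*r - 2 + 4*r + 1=10*a^2 + a*(-20*r - 18) - 24*r - 36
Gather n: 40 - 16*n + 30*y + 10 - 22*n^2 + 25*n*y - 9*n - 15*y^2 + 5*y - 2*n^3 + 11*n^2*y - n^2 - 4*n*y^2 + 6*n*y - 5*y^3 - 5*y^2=-2*n^3 + n^2*(11*y - 23) + n*(-4*y^2 + 31*y - 25) - 5*y^3 - 20*y^2 + 35*y + 50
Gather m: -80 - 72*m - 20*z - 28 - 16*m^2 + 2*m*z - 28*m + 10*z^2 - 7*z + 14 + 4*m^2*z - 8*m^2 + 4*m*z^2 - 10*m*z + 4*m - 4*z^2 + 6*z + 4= m^2*(4*z - 24) + m*(4*z^2 - 8*z - 96) + 6*z^2 - 21*z - 90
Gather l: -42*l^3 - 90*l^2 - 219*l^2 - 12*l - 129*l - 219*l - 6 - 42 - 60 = -42*l^3 - 309*l^2 - 360*l - 108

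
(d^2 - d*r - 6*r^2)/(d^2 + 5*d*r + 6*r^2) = (d - 3*r)/(d + 3*r)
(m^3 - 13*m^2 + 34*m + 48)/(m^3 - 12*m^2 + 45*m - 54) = (m^2 - 7*m - 8)/(m^2 - 6*m + 9)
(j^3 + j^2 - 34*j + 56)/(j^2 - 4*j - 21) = (-j^3 - j^2 + 34*j - 56)/(-j^2 + 4*j + 21)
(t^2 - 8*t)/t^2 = (t - 8)/t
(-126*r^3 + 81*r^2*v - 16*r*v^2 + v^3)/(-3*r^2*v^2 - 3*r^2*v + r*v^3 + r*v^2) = (42*r^2 - 13*r*v + v^2)/(r*v*(v + 1))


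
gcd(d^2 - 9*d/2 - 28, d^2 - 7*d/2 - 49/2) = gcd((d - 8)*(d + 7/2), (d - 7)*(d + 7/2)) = d + 7/2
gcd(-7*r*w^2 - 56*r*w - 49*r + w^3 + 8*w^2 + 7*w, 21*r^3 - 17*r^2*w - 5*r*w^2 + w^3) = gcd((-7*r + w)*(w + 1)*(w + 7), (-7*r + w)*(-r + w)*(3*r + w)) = 7*r - w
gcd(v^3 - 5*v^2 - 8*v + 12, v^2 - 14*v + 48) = v - 6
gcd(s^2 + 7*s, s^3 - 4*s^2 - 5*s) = s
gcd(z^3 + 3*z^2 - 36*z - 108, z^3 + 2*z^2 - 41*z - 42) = z - 6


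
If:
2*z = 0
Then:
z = 0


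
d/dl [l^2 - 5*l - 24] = 2*l - 5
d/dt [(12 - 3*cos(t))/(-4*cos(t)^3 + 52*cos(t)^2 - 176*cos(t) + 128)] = 3*(2*cos(t) - 9)*sin(t)/(4*(cos(t) - 8)^2*(cos(t) - 1)^2)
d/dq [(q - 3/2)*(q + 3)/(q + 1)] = (q^2 + 2*q + 6)/(q^2 + 2*q + 1)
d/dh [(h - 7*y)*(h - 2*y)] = 2*h - 9*y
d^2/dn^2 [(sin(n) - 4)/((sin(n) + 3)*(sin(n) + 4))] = (-sin(n)^5 + 23*sin(n)^4 + 158*sin(n)^3 + 64*sin(n)^2 - 720*sin(n) - 464)/((sin(n) + 3)^3*(sin(n) + 4)^3)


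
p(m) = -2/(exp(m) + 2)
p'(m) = 2*exp(m)/(exp(m) + 2)^2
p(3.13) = -0.08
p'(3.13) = 0.07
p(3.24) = -0.07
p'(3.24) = 0.07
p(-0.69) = -0.80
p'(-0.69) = 0.16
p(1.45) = -0.32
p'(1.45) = 0.22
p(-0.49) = -0.77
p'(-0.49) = 0.18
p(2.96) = -0.09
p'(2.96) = 0.09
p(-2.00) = -0.94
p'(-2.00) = 0.06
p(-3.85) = -0.99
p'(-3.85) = 0.01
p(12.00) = 0.00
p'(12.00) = 0.00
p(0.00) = -0.67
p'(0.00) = 0.22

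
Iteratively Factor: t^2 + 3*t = (t + 3)*(t)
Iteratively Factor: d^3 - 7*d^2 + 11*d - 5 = (d - 1)*(d^2 - 6*d + 5) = (d - 5)*(d - 1)*(d - 1)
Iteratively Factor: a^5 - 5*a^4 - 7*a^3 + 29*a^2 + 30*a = (a)*(a^4 - 5*a^3 - 7*a^2 + 29*a + 30) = a*(a + 1)*(a^3 - 6*a^2 - a + 30) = a*(a - 5)*(a + 1)*(a^2 - a - 6) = a*(a - 5)*(a - 3)*(a + 1)*(a + 2)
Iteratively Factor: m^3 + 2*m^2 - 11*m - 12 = (m + 1)*(m^2 + m - 12) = (m - 3)*(m + 1)*(m + 4)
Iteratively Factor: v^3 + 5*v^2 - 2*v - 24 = (v + 3)*(v^2 + 2*v - 8) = (v + 3)*(v + 4)*(v - 2)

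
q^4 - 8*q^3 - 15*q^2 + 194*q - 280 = (q - 7)*(q - 4)*(q - 2)*(q + 5)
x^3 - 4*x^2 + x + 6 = (x - 3)*(x - 2)*(x + 1)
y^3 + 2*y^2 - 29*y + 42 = (y - 3)*(y - 2)*(y + 7)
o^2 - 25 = (o - 5)*(o + 5)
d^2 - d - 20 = (d - 5)*(d + 4)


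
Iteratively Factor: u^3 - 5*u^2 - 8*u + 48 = (u + 3)*(u^2 - 8*u + 16) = (u - 4)*(u + 3)*(u - 4)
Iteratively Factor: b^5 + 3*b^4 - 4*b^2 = (b)*(b^4 + 3*b^3 - 4*b) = b*(b + 2)*(b^3 + b^2 - 2*b) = b*(b - 1)*(b + 2)*(b^2 + 2*b) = b^2*(b - 1)*(b + 2)*(b + 2)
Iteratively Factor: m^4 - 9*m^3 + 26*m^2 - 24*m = (m - 4)*(m^3 - 5*m^2 + 6*m) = (m - 4)*(m - 2)*(m^2 - 3*m) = m*(m - 4)*(m - 2)*(m - 3)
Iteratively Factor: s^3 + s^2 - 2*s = (s + 2)*(s^2 - s) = (s - 1)*(s + 2)*(s)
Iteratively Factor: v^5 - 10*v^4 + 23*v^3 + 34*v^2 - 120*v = (v - 3)*(v^4 - 7*v^3 + 2*v^2 + 40*v) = (v - 5)*(v - 3)*(v^3 - 2*v^2 - 8*v) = (v - 5)*(v - 4)*(v - 3)*(v^2 + 2*v) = (v - 5)*(v - 4)*(v - 3)*(v + 2)*(v)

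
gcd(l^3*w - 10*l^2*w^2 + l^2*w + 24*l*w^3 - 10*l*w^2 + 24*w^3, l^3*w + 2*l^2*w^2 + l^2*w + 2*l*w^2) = l*w + w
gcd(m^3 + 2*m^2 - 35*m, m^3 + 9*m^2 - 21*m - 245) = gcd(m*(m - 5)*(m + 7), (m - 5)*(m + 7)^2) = m^2 + 2*m - 35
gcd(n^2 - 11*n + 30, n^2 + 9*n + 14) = 1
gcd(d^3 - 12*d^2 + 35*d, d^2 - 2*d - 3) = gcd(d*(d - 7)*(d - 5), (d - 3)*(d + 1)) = 1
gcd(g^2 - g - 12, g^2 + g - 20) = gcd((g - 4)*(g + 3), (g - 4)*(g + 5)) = g - 4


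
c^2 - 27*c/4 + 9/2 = (c - 6)*(c - 3/4)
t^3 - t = t*(t - 1)*(t + 1)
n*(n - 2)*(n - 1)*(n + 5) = n^4 + 2*n^3 - 13*n^2 + 10*n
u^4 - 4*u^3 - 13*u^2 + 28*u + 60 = (u - 5)*(u - 3)*(u + 2)^2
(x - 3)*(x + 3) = x^2 - 9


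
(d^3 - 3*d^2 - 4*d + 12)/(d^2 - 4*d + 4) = (d^2 - d - 6)/(d - 2)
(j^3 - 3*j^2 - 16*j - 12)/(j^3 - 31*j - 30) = (j + 2)/(j + 5)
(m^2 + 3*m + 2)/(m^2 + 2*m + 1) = (m + 2)/(m + 1)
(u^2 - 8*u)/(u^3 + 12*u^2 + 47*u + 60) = u*(u - 8)/(u^3 + 12*u^2 + 47*u + 60)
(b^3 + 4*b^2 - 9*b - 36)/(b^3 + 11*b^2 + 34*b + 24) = (b^2 - 9)/(b^2 + 7*b + 6)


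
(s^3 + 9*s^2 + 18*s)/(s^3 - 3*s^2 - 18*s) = (s + 6)/(s - 6)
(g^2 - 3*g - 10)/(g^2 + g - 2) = (g - 5)/(g - 1)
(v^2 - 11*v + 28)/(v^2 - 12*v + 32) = (v - 7)/(v - 8)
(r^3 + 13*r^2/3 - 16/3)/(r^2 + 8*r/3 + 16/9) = 3*(r^2 + 3*r - 4)/(3*r + 4)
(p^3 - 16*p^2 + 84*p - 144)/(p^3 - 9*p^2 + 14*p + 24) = (p - 6)/(p + 1)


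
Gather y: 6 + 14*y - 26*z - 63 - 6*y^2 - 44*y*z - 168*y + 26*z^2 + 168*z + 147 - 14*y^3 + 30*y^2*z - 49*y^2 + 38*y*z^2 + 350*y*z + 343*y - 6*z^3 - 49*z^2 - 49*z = -14*y^3 + y^2*(30*z - 55) + y*(38*z^2 + 306*z + 189) - 6*z^3 - 23*z^2 + 93*z + 90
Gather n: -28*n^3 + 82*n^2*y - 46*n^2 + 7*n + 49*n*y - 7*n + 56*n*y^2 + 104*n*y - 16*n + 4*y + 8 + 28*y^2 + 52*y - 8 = -28*n^3 + n^2*(82*y - 46) + n*(56*y^2 + 153*y - 16) + 28*y^2 + 56*y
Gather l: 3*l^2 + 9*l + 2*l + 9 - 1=3*l^2 + 11*l + 8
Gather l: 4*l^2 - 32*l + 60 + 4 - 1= 4*l^2 - 32*l + 63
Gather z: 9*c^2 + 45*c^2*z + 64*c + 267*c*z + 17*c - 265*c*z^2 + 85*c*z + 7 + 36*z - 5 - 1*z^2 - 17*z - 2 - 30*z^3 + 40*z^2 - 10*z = 9*c^2 + 81*c - 30*z^3 + z^2*(39 - 265*c) + z*(45*c^2 + 352*c + 9)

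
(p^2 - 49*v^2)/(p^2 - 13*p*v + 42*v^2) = (p + 7*v)/(p - 6*v)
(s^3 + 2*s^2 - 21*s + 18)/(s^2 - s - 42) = (s^2 - 4*s + 3)/(s - 7)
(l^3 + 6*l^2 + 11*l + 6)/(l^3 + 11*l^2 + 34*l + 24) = (l^2 + 5*l + 6)/(l^2 + 10*l + 24)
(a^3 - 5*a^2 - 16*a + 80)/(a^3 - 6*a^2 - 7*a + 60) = (a + 4)/(a + 3)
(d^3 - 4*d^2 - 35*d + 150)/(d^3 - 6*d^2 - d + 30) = (d^2 + d - 30)/(d^2 - d - 6)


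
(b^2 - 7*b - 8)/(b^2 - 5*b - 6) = (b - 8)/(b - 6)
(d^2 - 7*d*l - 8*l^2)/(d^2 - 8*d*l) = (d + l)/d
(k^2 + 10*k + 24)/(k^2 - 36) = (k + 4)/(k - 6)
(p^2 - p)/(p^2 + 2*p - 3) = p/(p + 3)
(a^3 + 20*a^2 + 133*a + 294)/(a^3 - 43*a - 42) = (a^2 + 14*a + 49)/(a^2 - 6*a - 7)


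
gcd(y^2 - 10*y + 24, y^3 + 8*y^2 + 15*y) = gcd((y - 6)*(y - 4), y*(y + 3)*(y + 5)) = 1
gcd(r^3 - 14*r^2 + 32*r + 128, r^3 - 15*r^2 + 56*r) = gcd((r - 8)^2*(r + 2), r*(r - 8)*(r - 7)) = r - 8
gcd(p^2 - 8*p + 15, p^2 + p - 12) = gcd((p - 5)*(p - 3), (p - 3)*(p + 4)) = p - 3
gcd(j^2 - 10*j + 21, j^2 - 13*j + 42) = j - 7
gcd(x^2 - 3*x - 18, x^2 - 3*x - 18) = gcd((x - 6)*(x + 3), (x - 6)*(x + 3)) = x^2 - 3*x - 18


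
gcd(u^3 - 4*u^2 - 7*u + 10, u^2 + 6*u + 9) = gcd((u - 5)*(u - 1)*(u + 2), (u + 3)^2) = 1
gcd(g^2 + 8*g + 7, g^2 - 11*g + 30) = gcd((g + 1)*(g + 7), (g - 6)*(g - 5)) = 1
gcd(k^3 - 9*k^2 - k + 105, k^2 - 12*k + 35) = k^2 - 12*k + 35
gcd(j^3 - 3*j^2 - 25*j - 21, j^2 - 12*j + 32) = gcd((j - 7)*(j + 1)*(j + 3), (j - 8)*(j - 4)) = 1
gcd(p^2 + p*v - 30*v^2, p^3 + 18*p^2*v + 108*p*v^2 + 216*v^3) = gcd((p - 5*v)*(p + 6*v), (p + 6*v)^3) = p + 6*v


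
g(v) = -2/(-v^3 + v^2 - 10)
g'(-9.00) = 0.00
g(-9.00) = 0.00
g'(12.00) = 0.00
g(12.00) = 0.00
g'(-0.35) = -0.02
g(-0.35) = 0.20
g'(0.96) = -0.02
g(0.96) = 0.20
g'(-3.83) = -0.03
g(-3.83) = -0.03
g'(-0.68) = -0.06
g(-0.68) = 0.22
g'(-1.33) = -0.46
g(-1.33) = 0.34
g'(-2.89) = -0.12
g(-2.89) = -0.09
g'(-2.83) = -0.14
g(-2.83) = -0.10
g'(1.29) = -0.04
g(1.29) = 0.19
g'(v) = -2*(3*v^2 - 2*v)/(-v^3 + v^2 - 10)^2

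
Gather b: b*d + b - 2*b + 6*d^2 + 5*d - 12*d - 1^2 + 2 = b*(d - 1) + 6*d^2 - 7*d + 1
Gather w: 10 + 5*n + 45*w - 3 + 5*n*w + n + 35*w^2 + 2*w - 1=6*n + 35*w^2 + w*(5*n + 47) + 6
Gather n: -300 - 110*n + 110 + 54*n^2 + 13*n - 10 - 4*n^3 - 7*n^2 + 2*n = -4*n^3 + 47*n^2 - 95*n - 200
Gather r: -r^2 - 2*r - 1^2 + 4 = -r^2 - 2*r + 3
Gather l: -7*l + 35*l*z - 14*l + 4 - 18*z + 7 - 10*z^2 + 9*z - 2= l*(35*z - 21) - 10*z^2 - 9*z + 9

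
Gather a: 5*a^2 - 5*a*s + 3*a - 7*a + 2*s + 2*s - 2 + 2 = 5*a^2 + a*(-5*s - 4) + 4*s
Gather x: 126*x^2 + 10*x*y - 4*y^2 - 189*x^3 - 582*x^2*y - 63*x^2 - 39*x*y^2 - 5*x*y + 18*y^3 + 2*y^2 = -189*x^3 + x^2*(63 - 582*y) + x*(-39*y^2 + 5*y) + 18*y^3 - 2*y^2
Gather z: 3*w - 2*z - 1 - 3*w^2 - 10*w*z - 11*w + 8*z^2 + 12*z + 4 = -3*w^2 - 8*w + 8*z^2 + z*(10 - 10*w) + 3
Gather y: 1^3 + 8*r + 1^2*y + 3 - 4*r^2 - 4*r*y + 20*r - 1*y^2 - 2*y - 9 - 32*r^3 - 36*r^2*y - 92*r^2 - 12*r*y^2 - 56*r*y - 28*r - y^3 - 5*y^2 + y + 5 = -32*r^3 - 96*r^2 - y^3 + y^2*(-12*r - 6) + y*(-36*r^2 - 60*r)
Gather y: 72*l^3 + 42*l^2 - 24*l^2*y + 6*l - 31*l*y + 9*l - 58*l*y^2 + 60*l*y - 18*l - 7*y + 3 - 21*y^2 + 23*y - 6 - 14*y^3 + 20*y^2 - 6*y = 72*l^3 + 42*l^2 - 3*l - 14*y^3 + y^2*(-58*l - 1) + y*(-24*l^2 + 29*l + 10) - 3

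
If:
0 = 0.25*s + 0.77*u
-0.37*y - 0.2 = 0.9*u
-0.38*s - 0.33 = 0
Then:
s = -0.87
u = 0.28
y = -1.23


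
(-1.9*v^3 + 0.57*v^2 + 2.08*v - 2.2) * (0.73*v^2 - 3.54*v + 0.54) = -1.387*v^5 + 7.1421*v^4 - 1.5254*v^3 - 8.6614*v^2 + 8.9112*v - 1.188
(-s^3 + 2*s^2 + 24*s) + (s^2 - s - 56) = -s^3 + 3*s^2 + 23*s - 56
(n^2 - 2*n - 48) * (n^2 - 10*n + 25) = n^4 - 12*n^3 - 3*n^2 + 430*n - 1200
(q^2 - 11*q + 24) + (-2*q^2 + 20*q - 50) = -q^2 + 9*q - 26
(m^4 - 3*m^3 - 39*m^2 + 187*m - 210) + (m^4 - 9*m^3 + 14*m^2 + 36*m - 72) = 2*m^4 - 12*m^3 - 25*m^2 + 223*m - 282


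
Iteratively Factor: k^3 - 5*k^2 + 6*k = (k - 2)*(k^2 - 3*k) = k*(k - 2)*(k - 3)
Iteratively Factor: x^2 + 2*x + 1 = (x + 1)*(x + 1)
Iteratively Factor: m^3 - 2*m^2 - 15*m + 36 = (m + 4)*(m^2 - 6*m + 9) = (m - 3)*(m + 4)*(m - 3)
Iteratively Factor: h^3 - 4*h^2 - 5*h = (h + 1)*(h^2 - 5*h) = h*(h + 1)*(h - 5)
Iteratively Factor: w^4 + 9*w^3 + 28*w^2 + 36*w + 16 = (w + 1)*(w^3 + 8*w^2 + 20*w + 16) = (w + 1)*(w + 2)*(w^2 + 6*w + 8) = (w + 1)*(w + 2)*(w + 4)*(w + 2)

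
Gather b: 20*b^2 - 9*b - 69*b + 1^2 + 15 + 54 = 20*b^2 - 78*b + 70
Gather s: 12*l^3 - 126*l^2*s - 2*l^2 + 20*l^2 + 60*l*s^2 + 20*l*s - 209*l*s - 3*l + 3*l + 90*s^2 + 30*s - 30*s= 12*l^3 + 18*l^2 + s^2*(60*l + 90) + s*(-126*l^2 - 189*l)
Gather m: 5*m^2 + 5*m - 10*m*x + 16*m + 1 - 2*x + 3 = 5*m^2 + m*(21 - 10*x) - 2*x + 4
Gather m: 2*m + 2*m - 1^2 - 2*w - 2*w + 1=4*m - 4*w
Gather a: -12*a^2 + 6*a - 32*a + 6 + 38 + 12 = -12*a^2 - 26*a + 56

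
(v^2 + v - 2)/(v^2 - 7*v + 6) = (v + 2)/(v - 6)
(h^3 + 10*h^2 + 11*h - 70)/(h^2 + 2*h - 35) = (h^2 + 3*h - 10)/(h - 5)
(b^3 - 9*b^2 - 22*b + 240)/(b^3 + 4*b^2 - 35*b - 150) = (b - 8)/(b + 5)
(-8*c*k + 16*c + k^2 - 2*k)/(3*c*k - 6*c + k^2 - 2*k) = (-8*c + k)/(3*c + k)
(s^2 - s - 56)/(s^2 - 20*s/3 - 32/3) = 3*(s + 7)/(3*s + 4)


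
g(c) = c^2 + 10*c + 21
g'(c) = 2*c + 10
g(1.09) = 33.09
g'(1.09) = 12.18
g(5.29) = 101.88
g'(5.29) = 20.58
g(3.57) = 69.44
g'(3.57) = 17.14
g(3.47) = 67.74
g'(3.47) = 16.94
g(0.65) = 27.92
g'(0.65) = 11.30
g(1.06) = 32.72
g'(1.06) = 12.12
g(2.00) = 45.00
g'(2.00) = 14.00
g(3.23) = 63.73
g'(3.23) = 16.46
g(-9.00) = 12.00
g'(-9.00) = -8.00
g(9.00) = 192.00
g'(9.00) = 28.00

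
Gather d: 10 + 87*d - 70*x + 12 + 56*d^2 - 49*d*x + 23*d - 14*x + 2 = 56*d^2 + d*(110 - 49*x) - 84*x + 24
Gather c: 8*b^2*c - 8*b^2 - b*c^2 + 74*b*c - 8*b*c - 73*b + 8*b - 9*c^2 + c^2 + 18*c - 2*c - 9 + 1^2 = -8*b^2 - 65*b + c^2*(-b - 8) + c*(8*b^2 + 66*b + 16) - 8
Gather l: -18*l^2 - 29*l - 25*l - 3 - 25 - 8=-18*l^2 - 54*l - 36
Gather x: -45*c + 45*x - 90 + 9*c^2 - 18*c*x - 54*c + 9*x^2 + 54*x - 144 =9*c^2 - 99*c + 9*x^2 + x*(99 - 18*c) - 234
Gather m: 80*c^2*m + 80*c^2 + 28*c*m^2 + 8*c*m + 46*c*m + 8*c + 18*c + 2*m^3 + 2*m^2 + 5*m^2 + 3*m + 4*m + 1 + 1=80*c^2 + 26*c + 2*m^3 + m^2*(28*c + 7) + m*(80*c^2 + 54*c + 7) + 2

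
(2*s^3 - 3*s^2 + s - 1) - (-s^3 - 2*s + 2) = 3*s^3 - 3*s^2 + 3*s - 3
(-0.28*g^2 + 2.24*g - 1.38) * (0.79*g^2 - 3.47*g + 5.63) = -0.2212*g^4 + 2.7412*g^3 - 10.4394*g^2 + 17.3998*g - 7.7694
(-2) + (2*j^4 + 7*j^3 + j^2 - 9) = 2*j^4 + 7*j^3 + j^2 - 11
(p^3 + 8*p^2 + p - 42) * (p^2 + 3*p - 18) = p^5 + 11*p^4 + 7*p^3 - 183*p^2 - 144*p + 756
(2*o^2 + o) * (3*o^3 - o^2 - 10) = 6*o^5 + o^4 - o^3 - 20*o^2 - 10*o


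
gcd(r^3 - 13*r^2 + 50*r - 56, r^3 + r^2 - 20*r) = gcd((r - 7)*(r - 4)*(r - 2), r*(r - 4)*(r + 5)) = r - 4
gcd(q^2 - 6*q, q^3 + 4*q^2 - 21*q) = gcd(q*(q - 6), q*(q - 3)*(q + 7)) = q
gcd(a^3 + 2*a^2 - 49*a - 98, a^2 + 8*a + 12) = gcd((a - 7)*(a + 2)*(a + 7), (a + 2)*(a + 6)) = a + 2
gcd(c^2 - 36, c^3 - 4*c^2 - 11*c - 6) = c - 6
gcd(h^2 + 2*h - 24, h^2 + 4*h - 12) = h + 6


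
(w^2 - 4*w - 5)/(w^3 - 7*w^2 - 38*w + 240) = (w + 1)/(w^2 - 2*w - 48)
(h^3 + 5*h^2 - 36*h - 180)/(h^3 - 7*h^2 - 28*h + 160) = (h^2 - 36)/(h^2 - 12*h + 32)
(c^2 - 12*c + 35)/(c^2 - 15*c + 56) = (c - 5)/(c - 8)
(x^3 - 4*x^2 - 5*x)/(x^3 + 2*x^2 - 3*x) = (x^2 - 4*x - 5)/(x^2 + 2*x - 3)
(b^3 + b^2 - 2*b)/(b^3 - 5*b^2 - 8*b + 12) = b/(b - 6)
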